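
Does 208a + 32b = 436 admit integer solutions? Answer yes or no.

gcd(208, 32) = 16.
16 does not divide 436 (remainder 4), so no integer solutions.

no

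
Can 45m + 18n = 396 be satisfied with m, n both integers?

yes

gcd(45, 18) = 9  (45 = 2·18 + 9, 18 = 2·9).
9 divides 396, so integer solutions exist.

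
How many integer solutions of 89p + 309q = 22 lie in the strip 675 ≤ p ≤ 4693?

13

gcd(309, 89) = 1.
By Bézout, 89×(125) + 309×(-36) = 1.
Particular solution: (278, -80).
General solution: p = 278 + 309t, q = -80 - 89t for integer t.
675 ≤ 278 + 309t ≤ 4693 gives t ∈ [2, 14], which is 13 values.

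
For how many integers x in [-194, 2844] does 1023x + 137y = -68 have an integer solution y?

22

gcd(1023, 137) = 1.
By Bézout, 1023·(15) + 137·(-112) = 1.
Particular solution: (76, -568).
General solution: x = 76 + 137t, y = -568 - 1023t for integer t.
-194 ≤ 76 + 137t ≤ 2844 gives t ∈ [-1, 20], which is 22 values.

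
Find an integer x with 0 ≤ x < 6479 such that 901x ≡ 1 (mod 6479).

gcd(6479, 901) = 1  (6479 = 7*901 + 172, 901 = 5*172 + 41, 172 = 4*41 + 8, 41 = 5*8 + 1, 8 = 8*1).
Back-substituting, 901*(791) + 6479*(-110) = 1.
So 901*791 ≡ 1 (mod 6479), and 791 mod 6479 = 791.

791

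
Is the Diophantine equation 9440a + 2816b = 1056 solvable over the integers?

yes

gcd(9440, 2816):
  9440 = 3×2816 + 992
  2816 = 2×992 + 832
  992 = 1×832 + 160
  832 = 5×160 + 32
  160 = 5×32
so gcd(9440, 2816) = 32.
32 divides 1056, so integer solutions exist.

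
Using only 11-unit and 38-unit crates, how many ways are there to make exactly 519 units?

1

Need nonnegative integers with 11j + 38k = 519.
gcd(11, 38) = 1, and 11·(7) + 38·(-2) = 1.
So (j₀, k₀) = (3633, -1038); general j = 3633 + 38t, k = -1038 - 11t.
j ≥ 0 ⇒ t ≥ -95; k ≥ 0 ⇒ t ≤ -95. That's 1 value of t.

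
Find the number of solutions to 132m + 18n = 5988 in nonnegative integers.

15

gcd(132, 18):
  132 = 7·18 + 6
  18 = 3·6
so gcd(132, 18) = 6.
Back-substitute for Bézout coefficients:
  6 = 132 - 7·18
  ... = 132·(1) + 18·(-7)
Scale by 998: one solution is (998, -6986). Reduce m mod 3: (2, 318).
General: m = 2 + 3t, n = 318 - 22t.
m ≥ 0 ⇒ t ≥ 0; n ≥ 0 ⇒ t ≤ 14. So t ∈ [0, 14]: 15 solutions.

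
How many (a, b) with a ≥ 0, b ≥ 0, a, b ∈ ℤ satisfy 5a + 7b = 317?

9

gcd(7, 5) = 1.
By Bézout, 5·(3) + 7·(-2) = 1.
One solution: (6, 41).
General: a = 6 + 7t, b = 41 - 5t.
a ≥ 0 ⇒ t ≥ 0; b ≥ 0 ⇒ t ≤ 8. So t ∈ [0, 8]: 9 solutions.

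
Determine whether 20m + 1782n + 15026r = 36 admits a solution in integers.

yes

gcd(1782, 20) = 2  (1782 = 89·20 + 2, 20 = 10·2).
gcd(2, 15026) = 2.
2 divides 36, so integer solutions exist.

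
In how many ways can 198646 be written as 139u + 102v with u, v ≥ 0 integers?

gcd(139, 102):
  139 = 1*102 + 37
  102 = 2*37 + 28
  37 = 1*28 + 9
  28 = 3*9 + 1
  9 = 9*1
so gcd(139, 102) = 1.
Back-substitute for Bézout coefficients:
  1 = 28 - 3*9
  ... = 139*(-11) + 102*(15)
Scale by 198646: one solution is (-2185106, 2979690). Reduce u mod 102: (40, 1893).
General: u = 40 + 102t, v = 1893 - 139t.
u ≥ 0 ⇒ t ≥ 0; v ≥ 0 ⇒ t ≤ 13. So t ∈ [0, 13]: 14 solutions.

14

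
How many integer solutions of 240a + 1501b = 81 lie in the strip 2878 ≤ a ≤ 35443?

gcd(1501, 240) = 1  (1501 = 6×240 + 61, 240 = 3×61 + 57, 61 = 1×57 + 4, 57 = 14×4 + 1, 4 = 4×1).
Back-substituting, 240×(369) + 1501×(-59) = 1.
Scale by 81: particular solution (29889, -4779); reduce a mod 1501: (1370, -219).
General solution: a = 1370 + 1501t, b = -219 - 240t for integer t.
2878 ≤ 1370 + 1501t ≤ 35443 gives t ∈ [2, 22], which is 21 values.

21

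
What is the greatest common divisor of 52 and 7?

gcd(52, 7) = 1  (52 = 7*7 + 3, 7 = 2*3 + 1, 3 = 3*1).

1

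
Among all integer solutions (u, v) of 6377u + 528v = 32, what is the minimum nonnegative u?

400

gcd(6377, 528) = 1  (6377 = 12×528 + 41, 528 = 12×41 + 36, 41 = 1×36 + 5, 36 = 7×5 + 1, 5 = 5×1).
1 divides 32, so solutions exist.
Back-substituting, 6377×(-103) + 528×(1244) = 1.
Scale by 32/1 = 32: (u₀, v₀) = (-3296, 39808).
General solution: u = -3296 + 528t, v = 39808 - 6377t for integer t.
u ≥ 0: smallest is -3296 mod 528 = 400 (at t = 7), with v = -4831.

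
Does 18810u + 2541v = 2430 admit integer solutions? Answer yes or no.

gcd(18810, 2541):
  18810 = 7×2541 + 1023
  2541 = 2×1023 + 495
  1023 = 2×495 + 33
  495 = 15×33
so gcd(18810, 2541) = 33.
33 does not divide 2430 (remainder 21), so no integer solutions.

no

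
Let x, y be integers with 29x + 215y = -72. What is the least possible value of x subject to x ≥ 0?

gcd(215, 29) = 1  (215 = 7*29 + 12, 29 = 2*12 + 5, 12 = 2*5 + 2, 5 = 2*2 + 1, 2 = 2*1).
1 divides -72, so solutions exist.
Back-substituting, 29*(89) + 215*(-12) = 1.
Scale by -72/1 = -72: (x₀, y₀) = (-6408, 864).
General solution: x = -6408 + 215t, y = 864 - 29t for integer t.
x ≥ 0: smallest is -6408 mod 215 = 42 (at t = 30), with y = -6.

42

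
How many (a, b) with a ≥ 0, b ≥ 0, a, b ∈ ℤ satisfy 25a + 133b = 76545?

gcd(133, 25) = 1.
By Bézout, 25*(16) + 133*(-3) = 1.
One solution: (56, 565).
General: a = 56 + 133t, b = 565 - 25t.
a ≥ 0 ⇒ t ≥ 0; b ≥ 0 ⇒ t ≤ 22. So t ∈ [0, 22]: 23 solutions.

23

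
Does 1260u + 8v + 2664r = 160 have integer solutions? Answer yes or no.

gcd(1260, 8):
  1260 = 157·8 + 4
  8 = 2·4
so gcd(1260, 8) = 4.
gcd(4, 2664) = 4.
4 divides 160, so integer solutions exist.

yes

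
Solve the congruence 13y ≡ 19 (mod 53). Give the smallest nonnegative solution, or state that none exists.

30

gcd(53, 13):
  53 = 4*13 + 1
  13 = 13*1
so gcd(53, 13) = 1.
1 divides 19, so solutions exist.
Back-substitute for Bézout coefficients:
  1 = 53 - 4*13
  ... = 13*(-4) + 53*(1)
So 13*(-4) ≡ 1 (mod 53); multiply by 19: y ≡ -76 (mod 53).
Smallest nonnegative: y = -76 mod 53 = 30.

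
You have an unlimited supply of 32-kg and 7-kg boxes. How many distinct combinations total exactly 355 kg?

Need nonnegative integers with 32j + 7k = 355.
gcd(32, 7) = 1, and 32·(2) + 7·(-9) = 1.
So (j₀, k₀) = (710, -3195); general j = 710 + 7t, k = -3195 - 32t.
j ≥ 0 ⇒ t ≥ -101; k ≥ 0 ⇒ t ≤ -100. That's 2 values of t.

2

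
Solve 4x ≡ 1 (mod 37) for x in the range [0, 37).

28

gcd(37, 4):
  37 = 9*4 + 1
  4 = 4*1
so gcd(37, 4) = 1.
Back-substitute for Bézout coefficients:
  1 = 37 - 9*4
  ... = 4*(-9) + 37*(1)
So 4*-9 ≡ 1 (mod 37), and -9 mod 37 = 28.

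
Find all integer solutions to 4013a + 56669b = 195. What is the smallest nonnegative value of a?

gcd(56669, 4013) = 1.
1 divides 195, so solutions exist.
By Bézout, 4013*(-17920) + 56669*(1269) = 1.
Scale by 195/1 = 195: (a₀, b₀) = (-3494400, 247455).
General solution: a = -3494400 + 56669t, b = 247455 - 4013t for integer t.
a ≥ 0: smallest is -3494400 mod 56669 = 19078 (at t = 62), with b = -1351.

19078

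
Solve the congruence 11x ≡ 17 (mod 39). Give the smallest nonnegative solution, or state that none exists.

gcd(39, 11):
  39 = 3*11 + 6
  11 = 1*6 + 5
  6 = 1*5 + 1
  5 = 5*1
so gcd(39, 11) = 1.
1 divides 17, so solutions exist.
Back-substitute for Bézout coefficients:
  1 = 6 - 1*5
  ... = 11*(-7) + 39*(2)
So 11*(-7) ≡ 1 (mod 39); multiply by 17: x ≡ -119 (mod 39).
Smallest nonnegative: x = -119 mod 39 = 37.

37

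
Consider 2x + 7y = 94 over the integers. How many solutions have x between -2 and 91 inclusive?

14

gcd(7, 2) = 1.
By Bézout, 2·(-3) + 7·(1) = 1.
Particular solution: (5, 12).
General solution: x = 5 + 7t, y = 12 - 2t for integer t.
-2 ≤ 5 + 7t ≤ 91 gives t ∈ [-1, 12], which is 14 values.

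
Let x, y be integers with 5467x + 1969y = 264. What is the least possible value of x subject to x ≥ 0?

71

gcd(5467, 1969):
  5467 = 2×1969 + 1529
  1969 = 1×1529 + 440
  1529 = 3×440 + 209
  440 = 2×209 + 22
  209 = 9×22 + 11
  22 = 2×11
so gcd(5467, 1969) = 11.
11 divides 264, so solutions exist.
Back-substitute for Bézout coefficients:
  11 = 209 - 9×22
  ... = 5467×(85) + 1969×(-236)
Scale by 264/11 = 24: (x₀, y₀) = (2040, -5664).
General solution: x = 2040 + 179t, y = -5664 - 497t for integer t.
x ≥ 0: smallest is 2040 mod 179 = 71 (at t = -11), with y = -197.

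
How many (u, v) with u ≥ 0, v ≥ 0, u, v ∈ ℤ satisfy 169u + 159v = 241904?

9

gcd(169, 159) = 1.
By Bézout, 169*(16) + 159*(-17) = 1.
One solution: (86, 1430).
General: u = 86 + 159t, v = 1430 - 169t.
u ≥ 0 ⇒ t ≥ 0; v ≥ 0 ⇒ t ≤ 8. So t ∈ [0, 8]: 9 solutions.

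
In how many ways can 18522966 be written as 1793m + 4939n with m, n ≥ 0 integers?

23

gcd(4939, 1793):
  4939 = 2×1793 + 1353
  1793 = 1×1353 + 440
  1353 = 3×440 + 33
  440 = 13×33 + 11
  33 = 3×11
so gcd(4939, 1793) = 11.
Back-substitute for Bézout coefficients:
  11 = 440 - 13×33
  ... = 1793×(146) + 4939×(-53)
Scale by 1683906: one solution is (245850276, -89247018). Reduce m mod 449: (326, 3632).
General: m = 326 + 449t, n = 3632 - 163t.
m ≥ 0 ⇒ t ≥ 0; n ≥ 0 ⇒ t ≤ 22. So t ∈ [0, 22]: 23 solutions.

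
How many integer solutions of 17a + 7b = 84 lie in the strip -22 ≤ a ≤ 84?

gcd(17, 7) = 1  (17 = 2·7 + 3, 7 = 2·3 + 1, 3 = 3·1).
Back-substituting, 17·(-2) + 7·(5) = 1.
Scale by 84: particular solution (-168, 420); reduce a mod 7: (0, 12).
General solution: a = 0 + 7t, b = 12 - 17t for integer t.
-22 ≤ 0 + 7t ≤ 84 gives t ∈ [-3, 12], which is 16 values.

16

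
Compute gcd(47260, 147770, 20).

gcd(147770, 47260):
  147770 = 3×47260 + 5990
  47260 = 7×5990 + 5330
  5990 = 1×5330 + 660
  5330 = 8×660 + 50
  660 = 13×50 + 10
  50 = 5×10
so gcd(147770, 47260) = 10.
gcd(10, 20) = 10.

10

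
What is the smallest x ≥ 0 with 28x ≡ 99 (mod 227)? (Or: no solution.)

190

gcd(227, 28) = 1.
1 divides 99, so solutions exist.
By Bézout, 28*(73) + 227*(-9) = 1.
So 28*(73) ≡ 1 (mod 227); multiply by 99: x ≡ 7227 (mod 227).
Smallest nonnegative: x = 7227 mod 227 = 190.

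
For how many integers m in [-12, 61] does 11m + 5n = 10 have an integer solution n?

15

gcd(11, 5) = 1.
By Bézout, 11×(1) + 5×(-2) = 1.
Particular solution: (0, 2).
General solution: m = 0 + 5t, n = 2 - 11t for integer t.
-12 ≤ 0 + 5t ≤ 61 gives t ∈ [-2, 12], which is 15 values.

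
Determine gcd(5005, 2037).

gcd(5005, 2037):
  5005 = 2×2037 + 931
  2037 = 2×931 + 175
  931 = 5×175 + 56
  175 = 3×56 + 7
  56 = 8×7
so gcd(5005, 2037) = 7.

7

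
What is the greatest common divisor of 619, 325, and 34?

gcd(619, 325) = 1.
gcd(1, 34) = 1.

1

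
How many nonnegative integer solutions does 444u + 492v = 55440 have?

3

gcd(492, 444):
  492 = 1*444 + 48
  444 = 9*48 + 12
  48 = 4*12
so gcd(492, 444) = 12.
Back-substitute for Bézout coefficients:
  12 = 444 - 9*48
  ... = 444*(10) + 492*(-9)
Scale by 4620: one solution is (46200, -41580). Reduce u mod 41: (34, 82).
General: u = 34 + 41t, v = 82 - 37t.
u ≥ 0 ⇒ t ≥ 0; v ≥ 0 ⇒ t ≤ 2. So t ∈ [0, 2]: 3 solutions.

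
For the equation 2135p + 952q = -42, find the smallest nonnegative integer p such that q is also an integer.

74

gcd(2135, 952) = 7  (2135 = 2*952 + 231, 952 = 4*231 + 28, 231 = 8*28 + 7, 28 = 4*7).
7 divides -42, so solutions exist.
Back-substituting, 2135*(33) + 952*(-74) = 7.
Scale by -42/7 = -6: (p₀, q₀) = (-198, 444).
General solution: p = -198 + 136t, q = 444 - 305t for integer t.
p ≥ 0: smallest is -198 mod 136 = 74 (at t = 2), with q = -166.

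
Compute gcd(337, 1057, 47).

gcd(1057, 337):
  1057 = 3×337 + 46
  337 = 7×46 + 15
  46 = 3×15 + 1
  15 = 15×1
so gcd(1057, 337) = 1.
gcd(1, 47) = 1.

1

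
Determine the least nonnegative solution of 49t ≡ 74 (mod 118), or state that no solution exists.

gcd(118, 49):
  118 = 2×49 + 20
  49 = 2×20 + 9
  20 = 2×9 + 2
  9 = 4×2 + 1
  2 = 2×1
so gcd(118, 49) = 1.
1 divides 74, so solutions exist.
Back-substitute for Bézout coefficients:
  1 = 9 - 4×2
  ... = 49×(53) + 118×(-22)
So 49×(53) ≡ 1 (mod 118); multiply by 74: t ≡ 3922 (mod 118).
Smallest nonnegative: t = 3922 mod 118 = 28.

28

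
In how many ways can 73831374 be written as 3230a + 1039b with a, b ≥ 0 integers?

gcd(3230, 1039) = 1.
By Bézout, 3230·(-331) + 1039·(1029) = 1.
One solution: (175, 70516).
General: a = 175 + 1039t, b = 70516 - 3230t.
a ≥ 0 ⇒ t ≥ 0; b ≥ 0 ⇒ t ≤ 21. So t ∈ [0, 21]: 22 solutions.

22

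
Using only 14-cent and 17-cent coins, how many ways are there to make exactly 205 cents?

1

Need nonnegative integers with 14j + 17k = 205.
gcd(14, 17) = 1, and 14·(-6) + 17·(5) = 1.
So (j₀, k₀) = (-1230, 1025); general j = -1230 + 17t, k = 1025 - 14t.
j ≥ 0 ⇒ t ≥ 73; k ≥ 0 ⇒ t ≤ 73. That's 1 value of t.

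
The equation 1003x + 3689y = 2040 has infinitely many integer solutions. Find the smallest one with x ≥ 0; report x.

gcd(3689, 1003):
  3689 = 3×1003 + 680
  1003 = 1×680 + 323
  680 = 2×323 + 34
  323 = 9×34 + 17
  34 = 2×17
so gcd(3689, 1003) = 17.
17 divides 2040, so solutions exist.
Back-substitute for Bézout coefficients:
  17 = 323 - 9×34
  ... = 1003×(103) + 3689×(-28)
Scale by 2040/17 = 120: (x₀, y₀) = (12360, -3360).
General solution: x = 12360 + 217t, y = -3360 - 59t for integer t.
x ≥ 0: smallest is 12360 mod 217 = 208 (at t = -56), with y = -56.

208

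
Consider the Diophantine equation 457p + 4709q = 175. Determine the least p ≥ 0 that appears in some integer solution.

4256

gcd(4709, 457) = 1.
1 divides 175, so solutions exist.
By Bézout, 457·(-2236) + 4709·(217) = 1.
Scale by 175/1 = 175: (p₀, q₀) = (-391300, 37975).
General solution: p = -391300 + 4709t, q = 37975 - 457t for integer t.
p ≥ 0: smallest is -391300 mod 4709 = 4256 (at t = 84), with q = -413.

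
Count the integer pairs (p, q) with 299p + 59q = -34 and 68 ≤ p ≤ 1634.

27

gcd(299, 59) = 1.
By Bézout, 299×(15) + 59×(-76) = 1.
Particular solution: (21, -107).
General solution: p = 21 + 59t, q = -107 - 299t for integer t.
68 ≤ 21 + 59t ≤ 1634 gives t ∈ [1, 27], which is 27 values.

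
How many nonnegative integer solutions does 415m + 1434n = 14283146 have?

24

gcd(1434, 415) = 1.
By Bézout, 415*(349) + 1434*(-101) = 1.
One solution: (212, 9899).
General: m = 212 + 1434t, n = 9899 - 415t.
m ≥ 0 ⇒ t ≥ 0; n ≥ 0 ⇒ t ≤ 23. So t ∈ [0, 23]: 24 solutions.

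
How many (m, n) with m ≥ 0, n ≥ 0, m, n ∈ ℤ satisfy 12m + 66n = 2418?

18

gcd(66, 12):
  66 = 5*12 + 6
  12 = 2*6
so gcd(66, 12) = 6.
Back-substitute for Bézout coefficients:
  6 = 66 - 5*12
  ... = 12*(-5) + 66*(1)
Scale by 403: one solution is (-2015, 403). Reduce m mod 11: (9, 35).
General: m = 9 + 11t, n = 35 - 2t.
m ≥ 0 ⇒ t ≥ 0; n ≥ 0 ⇒ t ≤ 17. So t ∈ [0, 17]: 18 solutions.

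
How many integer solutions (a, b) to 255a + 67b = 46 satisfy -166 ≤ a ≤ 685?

gcd(255, 67) = 1.
By Bézout, 255*(-31) + 67*(118) = 1.
Particular solution: (48, -182).
General solution: a = 48 + 67t, b = -182 - 255t for integer t.
-166 ≤ 48 + 67t ≤ 685 gives t ∈ [-3, 9], which is 13 values.

13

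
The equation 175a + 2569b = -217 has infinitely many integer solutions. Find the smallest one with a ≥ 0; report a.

263

gcd(2569, 175):
  2569 = 14×175 + 119
  175 = 1×119 + 56
  119 = 2×56 + 7
  56 = 8×7
so gcd(2569, 175) = 7.
7 divides -217, so solutions exist.
Back-substitute for Bézout coefficients:
  7 = 119 - 2×56
  ... = 175×(-44) + 2569×(3)
Scale by -217/7 = -31: (a₀, b₀) = (1364, -93).
General solution: a = 1364 + 367t, b = -93 - 25t for integer t.
a ≥ 0: smallest is 1364 mod 367 = 263 (at t = -3), with b = -18.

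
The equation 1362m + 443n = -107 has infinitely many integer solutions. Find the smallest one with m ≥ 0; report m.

131

gcd(1362, 443) = 1.
1 divides -107, so solutions exist.
By Bézout, 1362·(94) + 443·(-289) = 1.
Scale by -107/1 = -107: (m₀, n₀) = (-10058, 30923).
General solution: m = -10058 + 443t, n = 30923 - 1362t for integer t.
m ≥ 0: smallest is -10058 mod 443 = 131 (at t = 23), with n = -403.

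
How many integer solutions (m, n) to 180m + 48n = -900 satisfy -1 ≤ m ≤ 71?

gcd(180, 48):
  180 = 3·48 + 36
  48 = 1·36 + 12
  36 = 3·12
so gcd(180, 48) = 12.
Back-substitute for Bézout coefficients:
  12 = 48 - 1·36
  ... = 180·(-1) + 48·(4)
Scale by -75: particular solution (75, -300); reduce m mod 4: (3, -30).
General solution: m = 3 + 4t, n = -30 - 15t for integer t.
-1 ≤ 3 + 4t ≤ 71 gives t ∈ [-1, 17], which is 19 values.

19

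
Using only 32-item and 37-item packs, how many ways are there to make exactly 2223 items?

2

Need nonnegative integers with 32j + 37k = 2223.
gcd(32, 37) = 1, and 32·(-15) + 37·(13) = 1.
So (j₀, k₀) = (-33345, 28899); general j = -33345 + 37t, k = 28899 - 32t.
j ≥ 0 ⇒ t ≥ 902; k ≥ 0 ⇒ t ≤ 903. That's 2 values of t.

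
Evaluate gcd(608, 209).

19

gcd(608, 209):
  608 = 2×209 + 190
  209 = 1×190 + 19
  190 = 10×19
so gcd(608, 209) = 19.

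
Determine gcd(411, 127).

1

gcd(411, 127) = 1  (411 = 3·127 + 30, 127 = 4·30 + 7, 30 = 4·7 + 2, 7 = 3·2 + 1, 2 = 2·1).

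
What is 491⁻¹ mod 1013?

gcd(1013, 491):
  1013 = 2×491 + 31
  491 = 15×31 + 26
  31 = 1×26 + 5
  26 = 5×5 + 1
  5 = 5×1
so gcd(1013, 491) = 1.
Back-substitute for Bézout coefficients:
  1 = 26 - 5×5
  ... = 491×(196) + 1013×(-95)
So 491×196 ≡ 1 (mod 1013), and 196 mod 1013 = 196.

196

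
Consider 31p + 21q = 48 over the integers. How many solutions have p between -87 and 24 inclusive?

gcd(31, 21):
  31 = 1*21 + 10
  21 = 2*10 + 1
  10 = 10*1
so gcd(31, 21) = 1.
Back-substitute for Bézout coefficients:
  1 = 21 - 2*10
  ... = 31*(-2) + 21*(3)
Scale by 48: particular solution (-96, 144); reduce p mod 21: (9, -11).
General solution: p = 9 + 21t, q = -11 - 31t for integer t.
-87 ≤ 9 + 21t ≤ 24 gives t ∈ [-4, 0], which is 5 values.

5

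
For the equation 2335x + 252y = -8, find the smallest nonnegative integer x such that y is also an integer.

gcd(2335, 252) = 1  (2335 = 9*252 + 67, 252 = 3*67 + 51, 67 = 1*51 + 16, 51 = 3*16 + 3, 16 = 5*3 + 1, 3 = 3*1).
1 divides -8, so solutions exist.
Back-substituting, 2335*(79) + 252*(-732) = 1.
Scale by -8/1 = -8: (x₀, y₀) = (-632, 5856).
General solution: x = -632 + 252t, y = 5856 - 2335t for integer t.
x ≥ 0: smallest is -632 mod 252 = 124 (at t = 3), with y = -1149.

124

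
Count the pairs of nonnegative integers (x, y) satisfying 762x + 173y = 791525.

6

gcd(762, 173):
  762 = 4*173 + 70
  173 = 2*70 + 33
  70 = 2*33 + 4
  33 = 8*4 + 1
  4 = 4*1
so gcd(762, 173) = 1.
Back-substitute for Bézout coefficients:
  1 = 33 - 8*4
  ... = 762*(-42) + 173*(185)
Scale by 791525: one solution is (-33244050, 146432125). Reduce x mod 173: (149, 3919).
General: x = 149 + 173t, y = 3919 - 762t.
x ≥ 0 ⇒ t ≥ 0; y ≥ 0 ⇒ t ≤ 5. So t ∈ [0, 5]: 6 solutions.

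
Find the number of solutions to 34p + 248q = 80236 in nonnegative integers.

19

gcd(248, 34) = 2  (248 = 7·34 + 10, 34 = 3·10 + 4, 10 = 2·4 + 2, 4 = 2·2).
Back-substituting, 34·(-51) + 248·(7) = 2.
Scale by 40118: one solution is (-2046018, 280826). Reduce p mod 124: (106, 309).
General: p = 106 + 124t, q = 309 - 17t.
p ≥ 0 ⇒ t ≥ 0; q ≥ 0 ⇒ t ≤ 18. So t ∈ [0, 18]: 19 solutions.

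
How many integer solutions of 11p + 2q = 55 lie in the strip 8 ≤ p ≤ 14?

gcd(11, 2):
  11 = 5*2 + 1
  2 = 2*1
so gcd(11, 2) = 1.
Back-substitute for Bézout coefficients:
  1 = 11 - 5*2
  ... = 11*(1) + 2*(-5)
Scale by 55: particular solution (55, -275); reduce p mod 2: (1, 22).
General solution: p = 1 + 2t, q = 22 - 11t for integer t.
8 ≤ 1 + 2t ≤ 14 gives t ∈ [4, 6], which is 3 values.

3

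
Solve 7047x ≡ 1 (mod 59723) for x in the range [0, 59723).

gcd(59723, 7047):
  59723 = 8·7047 + 3347
  7047 = 2·3347 + 353
  3347 = 9·353 + 170
  353 = 2·170 + 13
  170 = 13·13 + 1
  13 = 13·1
so gcd(59723, 7047) = 1.
Back-substitute for Bézout coefficients:
  1 = 170 - 13·13
  ... = 7047·(-4568) + 59723·(539)
So 7047·-4568 ≡ 1 (mod 59723), and -4568 mod 59723 = 55155.

55155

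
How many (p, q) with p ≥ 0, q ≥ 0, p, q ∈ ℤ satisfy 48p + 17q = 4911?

gcd(48, 17) = 1  (48 = 2*17 + 14, 17 = 1*14 + 3, 14 = 4*3 + 2, 3 = 1*2 + 1, 2 = 2*1).
Back-substituting, 48*(-6) + 17*(17) = 1.
Scale by 4911: one solution is (-29466, 83487). Reduce p mod 17: (12, 255).
General: p = 12 + 17t, q = 255 - 48t.
p ≥ 0 ⇒ t ≥ 0; q ≥ 0 ⇒ t ≤ 5. So t ∈ [0, 5]: 6 solutions.

6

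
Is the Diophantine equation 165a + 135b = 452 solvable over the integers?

gcd(165, 135) = 15  (165 = 1*135 + 30, 135 = 4*30 + 15, 30 = 2*15).
15 does not divide 452 (remainder 2), so no integer solutions.

no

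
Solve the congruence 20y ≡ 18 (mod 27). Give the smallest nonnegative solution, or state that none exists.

gcd(27, 20):
  27 = 1·20 + 7
  20 = 2·7 + 6
  7 = 1·6 + 1
  6 = 6·1
so gcd(27, 20) = 1.
1 divides 18, so solutions exist.
Back-substitute for Bézout coefficients:
  1 = 7 - 1·6
  ... = 20·(-4) + 27·(3)
So 20·(-4) ≡ 1 (mod 27); multiply by 18: y ≡ -72 (mod 27).
Smallest nonnegative: y = -72 mod 27 = 9.

9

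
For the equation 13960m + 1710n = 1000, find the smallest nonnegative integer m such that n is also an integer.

gcd(13960, 1710) = 10.
10 divides 1000, so solutions exist.
By Bézout, 13960*(55) + 1710*(-449) = 10.
Scale by 1000/10 = 100: (m₀, n₀) = (5500, -44900).
General solution: m = 5500 + 171t, n = -44900 - 1396t for integer t.
m ≥ 0: smallest is 5500 mod 171 = 28 (at t = -32), with n = -228.

28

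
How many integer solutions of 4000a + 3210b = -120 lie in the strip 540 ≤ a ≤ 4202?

11

gcd(4000, 3210) = 10  (4000 = 1*3210 + 790, 3210 = 4*790 + 50, 790 = 15*50 + 40, 50 = 1*40 + 10, 40 = 4*10).
Back-substituting, 4000*(-65) + 3210*(81) = 10.
Scale by -12: particular solution (780, -972); reduce a mod 321: (138, -172).
General solution: a = 138 + 321t, b = -172 - 400t for integer t.
540 ≤ 138 + 321t ≤ 4202 gives t ∈ [2, 12], which is 11 values.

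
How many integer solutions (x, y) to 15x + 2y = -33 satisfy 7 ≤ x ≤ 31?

13

gcd(15, 2):
  15 = 7·2 + 1
  2 = 2·1
so gcd(15, 2) = 1.
Back-substitute for Bézout coefficients:
  1 = 15 - 7·2
  ... = 15·(1) + 2·(-7)
Scale by -33: particular solution (-33, 231); reduce x mod 2: (1, -24).
General solution: x = 1 + 2t, y = -24 - 15t for integer t.
7 ≤ 1 + 2t ≤ 31 gives t ∈ [3, 15], which is 13 values.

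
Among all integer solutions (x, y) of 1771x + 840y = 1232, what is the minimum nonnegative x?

gcd(1771, 840):
  1771 = 2*840 + 91
  840 = 9*91 + 21
  91 = 4*21 + 7
  21 = 3*7
so gcd(1771, 840) = 7.
7 divides 1232, so solutions exist.
Back-substitute for Bézout coefficients:
  7 = 91 - 4*21
  ... = 1771*(37) + 840*(-78)
Scale by 1232/7 = 176: (x₀, y₀) = (6512, -13728).
General solution: x = 6512 + 120t, y = -13728 - 253t for integer t.
x ≥ 0: smallest is 6512 mod 120 = 32 (at t = -54), with y = -66.

32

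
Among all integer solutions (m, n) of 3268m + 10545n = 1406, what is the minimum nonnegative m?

407

gcd(10545, 3268):
  10545 = 3·3268 + 741
  3268 = 4·741 + 304
  741 = 2·304 + 133
  304 = 2·133 + 38
  133 = 3·38 + 19
  38 = 2·19
so gcd(10545, 3268) = 19.
19 divides 1406, so solutions exist.
Back-substitute for Bézout coefficients:
  19 = 133 - 3·38
  ... = 3268·(-242) + 10545·(75)
Scale by 1406/19 = 74: (m₀, n₀) = (-17908, 5550).
General solution: m = -17908 + 555t, n = 5550 - 172t for integer t.
m ≥ 0: smallest is -17908 mod 555 = 407 (at t = 33), with n = -126.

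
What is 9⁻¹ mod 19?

17

gcd(19, 9) = 1.
By Bézout, 9*(-2) + 19*(1) = 1.
So 9*-2 ≡ 1 (mod 19), and -2 mod 19 = 17.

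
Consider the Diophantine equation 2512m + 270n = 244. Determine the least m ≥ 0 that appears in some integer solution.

gcd(2512, 270):
  2512 = 9*270 + 82
  270 = 3*82 + 24
  82 = 3*24 + 10
  24 = 2*10 + 4
  10 = 2*4 + 2
  4 = 2*2
so gcd(2512, 270) = 2.
2 divides 244, so solutions exist.
Back-substitute for Bézout coefficients:
  2 = 10 - 2*4
  ... = 2512*(56) + 270*(-521)
Scale by 244/2 = 122: (m₀, n₀) = (6832, -63562).
General solution: m = 6832 + 135t, n = -63562 - 1256t for integer t.
m ≥ 0: smallest is 6832 mod 135 = 82 (at t = -50), with n = -762.

82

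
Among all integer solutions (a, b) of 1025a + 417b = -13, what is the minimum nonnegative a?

382

gcd(1025, 417):
  1025 = 2*417 + 191
  417 = 2*191 + 35
  191 = 5*35 + 16
  35 = 2*16 + 3
  16 = 5*3 + 1
  3 = 3*1
so gcd(1025, 417) = 1.
1 divides -13, so solutions exist.
Back-substitute for Bézout coefficients:
  1 = 16 - 5*3
  ... = 1025*(131) + 417*(-322)
Scale by -13/1 = -13: (a₀, b₀) = (-1703, 4186).
General solution: a = -1703 + 417t, b = 4186 - 1025t for integer t.
a ≥ 0: smallest is -1703 mod 417 = 382 (at t = 5), with b = -939.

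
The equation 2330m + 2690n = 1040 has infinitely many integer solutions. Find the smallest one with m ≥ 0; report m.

27

gcd(2690, 2330):
  2690 = 1×2330 + 360
  2330 = 6×360 + 170
  360 = 2×170 + 20
  170 = 8×20 + 10
  20 = 2×10
so gcd(2690, 2330) = 10.
10 divides 1040, so solutions exist.
Back-substitute for Bézout coefficients:
  10 = 170 - 8×20
  ... = 2330×(127) + 2690×(-110)
Scale by 1040/10 = 104: (m₀, n₀) = (13208, -11440).
General solution: m = 13208 + 269t, n = -11440 - 233t for integer t.
m ≥ 0: smallest is 13208 mod 269 = 27 (at t = -49), with n = -23.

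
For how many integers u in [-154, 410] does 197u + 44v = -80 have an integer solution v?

13

gcd(197, 44):
  197 = 4·44 + 21
  44 = 2·21 + 2
  21 = 10·2 + 1
  2 = 2·1
so gcd(197, 44) = 1.
Back-substitute for Bézout coefficients:
  1 = 21 - 10·2
  ... = 197·(21) + 44·(-94)
Scale by -80: particular solution (-1680, 7520); reduce u mod 44: (36, -163).
General solution: u = 36 + 44t, v = -163 - 197t for integer t.
-154 ≤ 36 + 44t ≤ 410 gives t ∈ [-4, 8], which is 13 values.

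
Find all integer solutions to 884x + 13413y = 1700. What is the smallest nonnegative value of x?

gcd(13413, 884):
  13413 = 15*884 + 153
  884 = 5*153 + 119
  153 = 1*119 + 34
  119 = 3*34 + 17
  34 = 2*17
so gcd(13413, 884) = 17.
17 divides 1700, so solutions exist.
Back-substitute for Bézout coefficients:
  17 = 119 - 3*34
  ... = 884*(349) + 13413*(-23)
Scale by 1700/17 = 100: (x₀, y₀) = (34900, -2300).
General solution: x = 34900 + 789t, y = -2300 - 52t for integer t.
x ≥ 0: smallest is 34900 mod 789 = 184 (at t = -44), with y = -12.

184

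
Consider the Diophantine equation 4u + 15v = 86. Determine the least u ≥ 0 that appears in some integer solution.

14

gcd(15, 4):
  15 = 3*4 + 3
  4 = 1*3 + 1
  3 = 3*1
so gcd(15, 4) = 1.
1 divides 86, so solutions exist.
Back-substitute for Bézout coefficients:
  1 = 4 - 1*3
  ... = 4*(4) + 15*(-1)
Scale by 86/1 = 86: (u₀, v₀) = (344, -86).
General solution: u = 344 + 15t, v = -86 - 4t for integer t.
u ≥ 0: smallest is 344 mod 15 = 14 (at t = -22), with v = 2.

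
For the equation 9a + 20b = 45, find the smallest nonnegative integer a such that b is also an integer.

gcd(20, 9):
  20 = 2*9 + 2
  9 = 4*2 + 1
  2 = 2*1
so gcd(20, 9) = 1.
1 divides 45, so solutions exist.
Back-substitute for Bézout coefficients:
  1 = 9 - 4*2
  ... = 9*(9) + 20*(-4)
Scale by 45/1 = 45: (a₀, b₀) = (405, -180).
General solution: a = 405 + 20t, b = -180 - 9t for integer t.
a ≥ 0: smallest is 405 mod 20 = 5 (at t = -20), with b = 0.

5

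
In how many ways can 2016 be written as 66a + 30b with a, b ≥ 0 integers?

6

gcd(66, 30) = 6.
By Bézout, 66*(1) + 30*(-2) = 6.
One solution: (1, 65).
General: a = 1 + 5t, b = 65 - 11t.
a ≥ 0 ⇒ t ≥ 0; b ≥ 0 ⇒ t ≤ 5. So t ∈ [0, 5]: 6 solutions.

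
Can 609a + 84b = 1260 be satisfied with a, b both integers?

yes

gcd(609, 84) = 21  (609 = 7*84 + 21, 84 = 4*21).
21 divides 1260, so integer solutions exist.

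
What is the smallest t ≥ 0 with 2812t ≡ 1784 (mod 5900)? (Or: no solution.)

gcd(5900, 2812):
  5900 = 2×2812 + 276
  2812 = 10×276 + 52
  276 = 5×52 + 16
  52 = 3×16 + 4
  16 = 4×4
so gcd(5900, 2812) = 4.
4 divides 1784, so solutions exist.
Back-substitute for Bézout coefficients:
  4 = 52 - 3×16
  ... = 2812×(342) + 5900×(-163)
So 2812×(342) ≡ 4 (mod 5900); multiply by 446: t ≡ 152532 (mod 1475).
Smallest nonnegative: t = 152532 mod 1475 = 607.

607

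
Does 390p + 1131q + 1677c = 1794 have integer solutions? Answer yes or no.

gcd(1131, 390) = 39.
gcd(39, 1677) = 39.
39 divides 1794, so integer solutions exist.

yes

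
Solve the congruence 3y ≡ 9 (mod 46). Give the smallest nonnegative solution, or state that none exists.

gcd(46, 3) = 1.
1 divides 9, so solutions exist.
By Bézout, 3·(-15) + 46·(1) = 1.
So 3·(-15) ≡ 1 (mod 46); multiply by 9: y ≡ -135 (mod 46).
Smallest nonnegative: y = -135 mod 46 = 3.

3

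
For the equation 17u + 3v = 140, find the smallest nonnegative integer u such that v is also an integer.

gcd(17, 3):
  17 = 5*3 + 2
  3 = 1*2 + 1
  2 = 2*1
so gcd(17, 3) = 1.
1 divides 140, so solutions exist.
Back-substitute for Bézout coefficients:
  1 = 3 - 1*2
  ... = 17*(-1) + 3*(6)
Scale by 140/1 = 140: (u₀, v₀) = (-140, 840).
General solution: u = -140 + 3t, v = 840 - 17t for integer t.
u ≥ 0: smallest is -140 mod 3 = 1 (at t = 47), with v = 41.

1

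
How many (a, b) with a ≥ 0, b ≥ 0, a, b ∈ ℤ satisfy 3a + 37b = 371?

3

gcd(37, 3):
  37 = 12·3 + 1
  3 = 3·1
so gcd(37, 3) = 1.
Back-substitute for Bézout coefficients:
  1 = 37 - 12·3
  ... = 3·(-12) + 37·(1)
Scale by 371: one solution is (-4452, 371). Reduce a mod 37: (25, 8).
General: a = 25 + 37t, b = 8 - 3t.
a ≥ 0 ⇒ t ≥ 0; b ≥ 0 ⇒ t ≤ 2. So t ∈ [0, 2]: 3 solutions.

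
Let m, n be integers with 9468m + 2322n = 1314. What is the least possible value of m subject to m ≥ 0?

46

gcd(9468, 2322) = 18.
18 divides 1314, so solutions exist.
By Bézout, 9468×(13) + 2322×(-53) = 18.
Scale by 1314/18 = 73: (m₀, n₀) = (949, -3869).
General solution: m = 949 + 129t, n = -3869 - 526t for integer t.
m ≥ 0: smallest is 949 mod 129 = 46 (at t = -7), with n = -187.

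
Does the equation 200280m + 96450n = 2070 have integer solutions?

gcd(200280, 96450):
  200280 = 2·96450 + 7380
  96450 = 13·7380 + 510
  7380 = 14·510 + 240
  510 = 2·240 + 30
  240 = 8·30
so gcd(200280, 96450) = 30.
30 divides 2070, so integer solutions exist.

yes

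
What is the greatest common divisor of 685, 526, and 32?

gcd(685, 526):
  685 = 1·526 + 159
  526 = 3·159 + 49
  159 = 3·49 + 12
  49 = 4·12 + 1
  12 = 12·1
so gcd(685, 526) = 1.
gcd(1, 32) = 1.

1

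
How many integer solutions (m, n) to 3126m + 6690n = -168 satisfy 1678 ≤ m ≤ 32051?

28

gcd(6690, 3126) = 6.
By Bézout, 3126×(336) + 6690×(-157) = 6.
Particular solution: (627, -293).
General solution: m = 627 + 1115t, n = -293 - 521t for integer t.
1678 ≤ 627 + 1115t ≤ 32051 gives t ∈ [1, 28], which is 28 values.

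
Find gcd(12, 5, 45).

gcd(12, 5) = 1  (12 = 2*5 + 2, 5 = 2*2 + 1, 2 = 2*1).
gcd(1, 45) = 1.

1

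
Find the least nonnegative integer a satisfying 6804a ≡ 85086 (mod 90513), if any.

gcd(90513, 6804):
  90513 = 13·6804 + 2061
  6804 = 3·2061 + 621
  2061 = 3·621 + 198
  621 = 3·198 + 27
  198 = 7·27 + 9
  27 = 3·9
so gcd(90513, 6804) = 9.
9 divides 85086, so solutions exist.
Back-substitute for Bézout coefficients:
  9 = 198 - 7·27
  ... = 6804·(-3206) + 90513·(241)
So 6804·(-3206) ≡ 9 (mod 90513); multiply by 9454: a ≡ -30309524 (mod 10057).
Smallest nonnegative: a = -30309524 mod 10057 = 2274.

2274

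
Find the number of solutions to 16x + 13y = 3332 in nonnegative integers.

16

gcd(16, 13) = 1.
By Bézout, 16·(-4) + 13·(5) = 1.
One solution: (10, 244).
General: x = 10 + 13t, y = 244 - 16t.
x ≥ 0 ⇒ t ≥ 0; y ≥ 0 ⇒ t ≤ 15. So t ∈ [0, 15]: 16 solutions.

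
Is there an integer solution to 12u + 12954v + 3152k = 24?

gcd(12954, 12) = 6.
gcd(6, 3152) = 2.
2 divides 24, so integer solutions exist.

yes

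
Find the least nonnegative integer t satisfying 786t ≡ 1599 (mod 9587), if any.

gcd(9587, 786) = 1  (9587 = 12×786 + 155, 786 = 5×155 + 11, 155 = 14×11 + 1, 11 = 11×1).
1 divides 1599, so solutions exist.
Back-substituting, 786×(-866) + 9587×(71) = 1.
So 786×(-866) ≡ 1 (mod 9587); multiply by 1599: t ≡ -1384734 (mod 9587).
Smallest nonnegative: t = -1384734 mod 9587 = 5381.

5381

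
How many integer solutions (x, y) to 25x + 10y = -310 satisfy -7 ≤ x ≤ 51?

gcd(25, 10):
  25 = 2*10 + 5
  10 = 2*5
so gcd(25, 10) = 5.
Back-substitute for Bézout coefficients:
  5 = 25 - 2*10
  ... = 25*(1) + 10*(-2)
Scale by -62: particular solution (-62, 124); reduce x mod 2: (0, -31).
General solution: x = 0 + 2t, y = -31 - 5t for integer t.
-7 ≤ 0 + 2t ≤ 51 gives t ∈ [-3, 25], which is 29 values.

29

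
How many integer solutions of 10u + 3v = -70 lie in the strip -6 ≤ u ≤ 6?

4

gcd(10, 3) = 1.
By Bézout, 10*(1) + 3*(-3) = 1.
Particular solution: (2, -30).
General solution: u = 2 + 3t, v = -30 - 10t for integer t.
-6 ≤ 2 + 3t ≤ 6 gives t ∈ [-2, 1], which is 4 values.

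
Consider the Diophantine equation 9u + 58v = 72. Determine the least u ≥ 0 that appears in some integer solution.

8

gcd(58, 9):
  58 = 6×9 + 4
  9 = 2×4 + 1
  4 = 4×1
so gcd(58, 9) = 1.
1 divides 72, so solutions exist.
Back-substitute for Bézout coefficients:
  1 = 9 - 2×4
  ... = 9×(13) + 58×(-2)
Scale by 72/1 = 72: (u₀, v₀) = (936, -144).
General solution: u = 936 + 58t, v = -144 - 9t for integer t.
u ≥ 0: smallest is 936 mod 58 = 8 (at t = -16), with v = 0.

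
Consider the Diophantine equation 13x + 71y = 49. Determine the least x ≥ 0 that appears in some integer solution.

42

gcd(71, 13) = 1  (71 = 5·13 + 6, 13 = 2·6 + 1, 6 = 6·1).
1 divides 49, so solutions exist.
Back-substituting, 13·(11) + 71·(-2) = 1.
Scale by 49/1 = 49: (x₀, y₀) = (539, -98).
General solution: x = 539 + 71t, y = -98 - 13t for integer t.
x ≥ 0: smallest is 539 mod 71 = 42 (at t = -7), with y = -7.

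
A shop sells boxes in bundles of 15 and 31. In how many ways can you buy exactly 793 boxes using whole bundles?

Need nonnegative integers with 15j + 31k = 793.
gcd(15, 31) = 1, and 15·(-2) + 31·(1) = 1.
So (j₀, k₀) = (-1586, 793); general j = -1586 + 31t, k = 793 - 15t.
j ≥ 0 ⇒ t ≥ 52; k ≥ 0 ⇒ t ≤ 52. That's 1 value of t.

1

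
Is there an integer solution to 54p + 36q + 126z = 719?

gcd(54, 36) = 18  (54 = 1*36 + 18, 36 = 2*18).
gcd(18, 126) = 18.
18 does not divide 719 (remainder 17), so no integer solutions.

no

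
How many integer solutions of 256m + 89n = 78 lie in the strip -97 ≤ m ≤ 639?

gcd(256, 89) = 1  (256 = 2×89 + 78, 89 = 1×78 + 11, 78 = 7×11 + 1, 11 = 11×1).
Back-substituting, 256×(8) + 89×(-23) = 1.
Scale by 78: particular solution (624, -1794); reduce m mod 89: (1, -2).
General solution: m = 1 + 89t, n = -2 - 256t for integer t.
-97 ≤ 1 + 89t ≤ 639 gives t ∈ [-1, 7], which is 9 values.

9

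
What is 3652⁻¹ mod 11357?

793

gcd(11357, 3652) = 1.
By Bézout, 3652*(793) + 11357*(-255) = 1.
So 3652*793 ≡ 1 (mod 11357), and 793 mod 11357 = 793.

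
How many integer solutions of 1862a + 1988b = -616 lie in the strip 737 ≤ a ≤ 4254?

gcd(1988, 1862):
  1988 = 1*1862 + 126
  1862 = 14*126 + 98
  126 = 1*98 + 28
  98 = 3*28 + 14
  28 = 2*14
so gcd(1988, 1862) = 14.
Back-substitute for Bézout coefficients:
  14 = 98 - 3*28
  ... = 1862*(63) + 1988*(-59)
Scale by -44: particular solution (-2772, 2596); reduce a mod 142: (68, -64).
General solution: a = 68 + 142t, b = -64 - 133t for integer t.
737 ≤ 68 + 142t ≤ 4254 gives t ∈ [5, 29], which is 25 values.

25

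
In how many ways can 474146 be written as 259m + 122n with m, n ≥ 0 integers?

15

gcd(259, 122) = 1.
By Bézout, 259·(57) + 122·(-121) = 1.
One solution: (28, 3827).
General: m = 28 + 122t, n = 3827 - 259t.
m ≥ 0 ⇒ t ≥ 0; n ≥ 0 ⇒ t ≤ 14. So t ∈ [0, 14]: 15 solutions.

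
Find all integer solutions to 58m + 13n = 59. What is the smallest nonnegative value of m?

gcd(58, 13):
  58 = 4·13 + 6
  13 = 2·6 + 1
  6 = 6·1
so gcd(58, 13) = 1.
1 divides 59, so solutions exist.
Back-substitute for Bézout coefficients:
  1 = 13 - 2·6
  ... = 58·(-2) + 13·(9)
Scale by 59/1 = 59: (m₀, n₀) = (-118, 531).
General solution: m = -118 + 13t, n = 531 - 58t for integer t.
m ≥ 0: smallest is -118 mod 13 = 12 (at t = 10), with n = -49.

12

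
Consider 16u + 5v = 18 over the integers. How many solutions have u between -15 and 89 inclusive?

21

gcd(16, 5):
  16 = 3×5 + 1
  5 = 5×1
so gcd(16, 5) = 1.
Back-substitute for Bézout coefficients:
  1 = 16 - 3×5
  ... = 16×(1) + 5×(-3)
Scale by 18: particular solution (18, -54); reduce u mod 5: (3, -6).
General solution: u = 3 + 5t, v = -6 - 16t for integer t.
-15 ≤ 3 + 5t ≤ 89 gives t ∈ [-3, 17], which is 21 values.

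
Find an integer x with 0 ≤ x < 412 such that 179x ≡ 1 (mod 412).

gcd(412, 179):
  412 = 2·179 + 54
  179 = 3·54 + 17
  54 = 3·17 + 3
  17 = 5·3 + 2
  3 = 1·2 + 1
  2 = 2·1
so gcd(412, 179) = 1.
Back-substitute for Bézout coefficients:
  1 = 3 - 1·2
  ... = 179·(-145) + 412·(63)
So 179·-145 ≡ 1 (mod 412), and -145 mod 412 = 267.

267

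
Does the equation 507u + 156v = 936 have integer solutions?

yes

gcd(507, 156) = 39  (507 = 3·156 + 39, 156 = 4·39).
39 divides 936, so integer solutions exist.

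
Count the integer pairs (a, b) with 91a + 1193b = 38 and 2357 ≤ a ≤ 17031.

gcd(1193, 91) = 1  (1193 = 13×91 + 10, 91 = 9×10 + 1, 10 = 10×1).
Back-substituting, 91×(118) + 1193×(-9) = 1.
Scale by 38: particular solution (4484, -342); reduce a mod 1193: (905, -69).
General solution: a = 905 + 1193t, b = -69 - 91t for integer t.
2357 ≤ 905 + 1193t ≤ 17031 gives t ∈ [2, 13], which is 12 values.

12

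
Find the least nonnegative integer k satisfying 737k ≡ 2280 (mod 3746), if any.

gcd(3746, 737) = 1  (3746 = 5×737 + 61, 737 = 12×61 + 5, 61 = 12×5 + 1, 5 = 5×1).
1 divides 2280, so solutions exist.
Back-substituting, 737×(-737) + 3746×(145) = 1.
So 737×(-737) ≡ 1 (mod 3746); multiply by 2280: k ≡ -1680360 (mod 3746).
Smallest nonnegative: k = -1680360 mod 3746 = 1594.

1594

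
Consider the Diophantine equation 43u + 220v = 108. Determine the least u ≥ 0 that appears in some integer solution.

156

gcd(220, 43) = 1.
1 divides 108, so solutions exist.
By Bézout, 43×(87) + 220×(-17) = 1.
Scale by 108/1 = 108: (u₀, v₀) = (9396, -1836).
General solution: u = 9396 + 220t, v = -1836 - 43t for integer t.
u ≥ 0: smallest is 9396 mod 220 = 156 (at t = -42), with v = -30.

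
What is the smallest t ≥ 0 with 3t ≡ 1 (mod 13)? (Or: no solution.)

9

gcd(13, 3):
  13 = 4*3 + 1
  3 = 3*1
so gcd(13, 3) = 1.
1 divides 1, so solutions exist.
Back-substitute for Bézout coefficients:
  1 = 13 - 4*3
  ... = 3*(-4) + 13*(1)
So 3*(-4) ≡ 1 (mod 13); multiply by 1: t ≡ -4 (mod 13).
Smallest nonnegative: t = -4 mod 13 = 9.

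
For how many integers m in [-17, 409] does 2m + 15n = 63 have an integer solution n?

28

gcd(15, 2):
  15 = 7*2 + 1
  2 = 2*1
so gcd(15, 2) = 1.
Back-substitute for Bézout coefficients:
  1 = 15 - 7*2
  ... = 2*(-7) + 15*(1)
Scale by 63: particular solution (-441, 63); reduce m mod 15: (9, 3).
General solution: m = 9 + 15t, n = 3 - 2t for integer t.
-17 ≤ 9 + 15t ≤ 409 gives t ∈ [-1, 26], which is 28 values.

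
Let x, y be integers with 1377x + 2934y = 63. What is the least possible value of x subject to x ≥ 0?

309

gcd(2934, 1377):
  2934 = 2×1377 + 180
  1377 = 7×180 + 117
  180 = 1×117 + 63
  117 = 1×63 + 54
  63 = 1×54 + 9
  54 = 6×9
so gcd(2934, 1377) = 9.
9 divides 63, so solutions exist.
Back-substitute for Bézout coefficients:
  9 = 63 - 1×54
  ... = 1377×(-49) + 2934×(23)
Scale by 63/9 = 7: (x₀, y₀) = (-343, 161).
General solution: x = -343 + 326t, y = 161 - 153t for integer t.
x ≥ 0: smallest is -343 mod 326 = 309 (at t = 2), with y = -145.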